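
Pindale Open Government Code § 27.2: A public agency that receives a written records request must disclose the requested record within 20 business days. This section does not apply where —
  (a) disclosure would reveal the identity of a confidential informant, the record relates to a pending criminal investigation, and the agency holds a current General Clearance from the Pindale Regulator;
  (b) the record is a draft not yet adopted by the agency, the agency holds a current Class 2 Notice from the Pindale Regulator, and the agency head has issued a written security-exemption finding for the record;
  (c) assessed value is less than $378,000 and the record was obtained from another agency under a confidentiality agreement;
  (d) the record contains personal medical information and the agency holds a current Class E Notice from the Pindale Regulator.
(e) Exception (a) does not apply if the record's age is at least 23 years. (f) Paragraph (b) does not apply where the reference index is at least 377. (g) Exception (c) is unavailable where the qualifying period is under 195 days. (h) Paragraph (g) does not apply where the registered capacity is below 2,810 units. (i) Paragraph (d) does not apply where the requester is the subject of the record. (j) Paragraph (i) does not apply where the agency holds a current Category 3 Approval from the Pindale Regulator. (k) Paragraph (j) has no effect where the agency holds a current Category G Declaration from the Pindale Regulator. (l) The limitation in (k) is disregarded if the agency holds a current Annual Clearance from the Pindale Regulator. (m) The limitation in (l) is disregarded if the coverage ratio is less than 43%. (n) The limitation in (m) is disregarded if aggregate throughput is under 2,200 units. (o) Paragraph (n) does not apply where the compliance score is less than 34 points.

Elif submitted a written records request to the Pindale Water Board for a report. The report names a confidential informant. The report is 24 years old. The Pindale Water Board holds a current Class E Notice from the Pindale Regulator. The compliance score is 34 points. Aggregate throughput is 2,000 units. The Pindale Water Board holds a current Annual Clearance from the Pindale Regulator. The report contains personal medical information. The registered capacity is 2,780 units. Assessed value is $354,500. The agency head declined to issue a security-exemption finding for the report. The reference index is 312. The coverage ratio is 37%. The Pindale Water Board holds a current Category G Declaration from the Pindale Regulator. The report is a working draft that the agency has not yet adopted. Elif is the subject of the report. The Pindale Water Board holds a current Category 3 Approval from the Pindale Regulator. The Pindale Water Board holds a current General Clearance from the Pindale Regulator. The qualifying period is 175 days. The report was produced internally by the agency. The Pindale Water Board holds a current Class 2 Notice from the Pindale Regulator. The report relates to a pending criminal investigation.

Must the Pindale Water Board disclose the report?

No — exception (d) applies; the Pindale Water Board is not required to disclose the report.

Exception (a) is satisfied on its face — the report names a confidential informant; the report relates to a pending investigation; a current General Clearance is held. But: (e) operates against (a): the record's age is 24 years, meeting the 23 years threshold. So (a) is unavailable.
Exception (b) fails — the agency head declined to issue a security-exemption finding.
Exception (c) fails — the report was produced internally.
Exception (d): the report contains personal medical information; a current Class E Notice is held — every condition holds. Under paragraphs (i)–(o): (i) would limit (d) — Elif is the subject of the report — but (j) sets (i) aside: (j) is engaged — a current Category 3 Approval is held. (k) would limit (j) — a current Category G Declaration is held — but (l) sets (k) aside: (l) operates against (k): a current Annual Clearance is held. (m) would limit (l) — the coverage ratio is 37%, less than the 43% limit — but (n) sets (m) aside: (n) operates — aggregate throughput is 2,000 units, under the 2,200 units limit. (o) is not engaged (the compliance score is 34 points, not less than 34 points), so (n) stands. (d) remains available.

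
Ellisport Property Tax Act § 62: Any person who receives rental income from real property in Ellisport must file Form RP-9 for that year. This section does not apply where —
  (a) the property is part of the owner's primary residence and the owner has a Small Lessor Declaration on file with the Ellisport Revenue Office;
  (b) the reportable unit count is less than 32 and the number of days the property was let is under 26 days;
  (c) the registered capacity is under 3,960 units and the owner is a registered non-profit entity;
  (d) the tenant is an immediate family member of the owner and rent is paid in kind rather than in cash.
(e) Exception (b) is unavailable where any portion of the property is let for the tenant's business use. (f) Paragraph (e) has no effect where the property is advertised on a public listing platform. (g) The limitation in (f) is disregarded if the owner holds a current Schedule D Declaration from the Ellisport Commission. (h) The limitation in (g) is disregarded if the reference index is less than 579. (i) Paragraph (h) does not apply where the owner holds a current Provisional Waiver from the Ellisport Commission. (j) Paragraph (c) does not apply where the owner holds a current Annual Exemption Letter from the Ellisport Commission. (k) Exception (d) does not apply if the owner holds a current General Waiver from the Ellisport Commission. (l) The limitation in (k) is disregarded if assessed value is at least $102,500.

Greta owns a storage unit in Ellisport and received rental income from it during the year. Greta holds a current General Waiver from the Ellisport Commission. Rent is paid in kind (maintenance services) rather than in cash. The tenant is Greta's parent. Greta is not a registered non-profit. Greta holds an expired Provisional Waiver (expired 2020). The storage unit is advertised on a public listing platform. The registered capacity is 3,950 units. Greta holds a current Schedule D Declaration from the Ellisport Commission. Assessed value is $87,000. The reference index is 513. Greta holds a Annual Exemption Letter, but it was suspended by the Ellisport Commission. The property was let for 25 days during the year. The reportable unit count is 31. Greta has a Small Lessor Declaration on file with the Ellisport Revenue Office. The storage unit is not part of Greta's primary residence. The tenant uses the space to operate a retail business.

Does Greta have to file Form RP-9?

No — exception (b) applies; Greta is not required to file Form RP-9.

Exception (a) does not apply: the storage unit is not part of the primary residence.
Exception (b): the reportable unit count is 31, less than the 32 limit; the number of days the property was let is 25 days, under the 26 days limit — every condition holds. Under paragraphs (e)–(i): (e) operates (the space is let for business use), but is overridden by (f): (f) is triggered — the property is publicly advertised. (g) is engaged (a current Schedule D Declaration is held), but is displaced by (h): (h) is engaged — the reference index is 513, less than the 579 limit. (i) is not triggered (no current Provisional Waiver is held), so (h) stands. Exception (b) stands.
Exception (c) requires that the owner is a registered non-profit entity; but Greta is not a registered non-profit, so (c) is unavailable.
All of (d)'s requirements are met (the tenant is an immediate family member; rent is paid in kind). But: (k) operates — a current General Waiver is held. (l), which would lift (k), does not operate here — assessed value is $87,000, short of $102,500. Exception (d) does not apply.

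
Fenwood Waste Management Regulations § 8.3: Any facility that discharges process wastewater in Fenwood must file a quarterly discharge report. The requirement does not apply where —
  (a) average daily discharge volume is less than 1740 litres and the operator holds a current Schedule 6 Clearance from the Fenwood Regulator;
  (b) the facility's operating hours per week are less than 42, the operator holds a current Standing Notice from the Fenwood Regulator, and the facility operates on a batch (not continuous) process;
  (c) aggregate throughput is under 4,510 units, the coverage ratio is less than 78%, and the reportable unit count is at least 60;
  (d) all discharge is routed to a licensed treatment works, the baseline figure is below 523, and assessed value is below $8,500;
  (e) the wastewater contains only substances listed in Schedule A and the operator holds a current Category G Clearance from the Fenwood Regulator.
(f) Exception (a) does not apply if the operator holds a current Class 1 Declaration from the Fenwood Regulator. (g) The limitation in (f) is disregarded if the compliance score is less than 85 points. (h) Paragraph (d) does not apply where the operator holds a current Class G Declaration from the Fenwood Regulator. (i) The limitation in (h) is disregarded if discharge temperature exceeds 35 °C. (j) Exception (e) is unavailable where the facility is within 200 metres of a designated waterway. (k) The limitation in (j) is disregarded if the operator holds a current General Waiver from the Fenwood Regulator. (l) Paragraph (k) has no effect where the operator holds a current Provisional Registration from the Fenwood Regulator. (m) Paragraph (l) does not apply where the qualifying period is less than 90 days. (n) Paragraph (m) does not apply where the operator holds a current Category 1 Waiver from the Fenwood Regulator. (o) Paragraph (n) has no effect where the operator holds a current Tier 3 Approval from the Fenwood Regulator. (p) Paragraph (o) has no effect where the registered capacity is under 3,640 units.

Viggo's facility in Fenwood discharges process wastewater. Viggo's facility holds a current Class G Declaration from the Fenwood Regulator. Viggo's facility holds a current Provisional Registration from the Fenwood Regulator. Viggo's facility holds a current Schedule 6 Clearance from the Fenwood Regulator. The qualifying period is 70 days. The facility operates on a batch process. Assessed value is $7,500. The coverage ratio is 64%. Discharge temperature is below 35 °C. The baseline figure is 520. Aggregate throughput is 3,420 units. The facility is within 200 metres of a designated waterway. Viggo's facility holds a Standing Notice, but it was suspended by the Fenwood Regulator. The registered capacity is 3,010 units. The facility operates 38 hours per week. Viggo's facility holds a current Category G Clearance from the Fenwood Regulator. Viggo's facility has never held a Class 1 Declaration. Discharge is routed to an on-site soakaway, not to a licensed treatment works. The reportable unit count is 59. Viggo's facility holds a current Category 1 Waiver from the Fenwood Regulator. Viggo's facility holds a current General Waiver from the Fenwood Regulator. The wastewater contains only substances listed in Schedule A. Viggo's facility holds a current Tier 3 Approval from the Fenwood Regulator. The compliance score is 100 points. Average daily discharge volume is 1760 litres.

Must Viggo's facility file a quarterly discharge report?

Yes — Viggo's facility must file a quarterly discharge report.

Exception (a) does not apply: average daily discharge volume is 1760 litres, not less than 1740 litres.
Exception (b) fails — no current Standing Notice is held.
Exception (c) fails — the reportable unit count is 59, short of 60.
Exception (d) fails — discharge is not routed to a licensed treatment works.
Exception (e): the wastewater is Schedule-A-only; a current Category G Clearance is held — every condition holds. But applying paragraphs (j)–(p): (j) operates against (e): the facility is within 200 m of a designated waterway. (k) would limit (j) — a current General Waiver is held — but (l) sets (k) aside: (l) operates against (k): a current Provisional Registration is held. (m) would limit (l) — the qualifying period is 70 days, less than the 90 days limit — but (n) sets (m) aside: (n) applies — a current Category 1 Waiver is held. (o) would limit (n) — a current Tier 3 Approval is held — but (p) sets (o) aside: (p) applies — the registered capacity is 3,010 units, under the 3,640 units limit. (e) is therefore removed.
None of the exceptions is available; § 8.3 applies in full.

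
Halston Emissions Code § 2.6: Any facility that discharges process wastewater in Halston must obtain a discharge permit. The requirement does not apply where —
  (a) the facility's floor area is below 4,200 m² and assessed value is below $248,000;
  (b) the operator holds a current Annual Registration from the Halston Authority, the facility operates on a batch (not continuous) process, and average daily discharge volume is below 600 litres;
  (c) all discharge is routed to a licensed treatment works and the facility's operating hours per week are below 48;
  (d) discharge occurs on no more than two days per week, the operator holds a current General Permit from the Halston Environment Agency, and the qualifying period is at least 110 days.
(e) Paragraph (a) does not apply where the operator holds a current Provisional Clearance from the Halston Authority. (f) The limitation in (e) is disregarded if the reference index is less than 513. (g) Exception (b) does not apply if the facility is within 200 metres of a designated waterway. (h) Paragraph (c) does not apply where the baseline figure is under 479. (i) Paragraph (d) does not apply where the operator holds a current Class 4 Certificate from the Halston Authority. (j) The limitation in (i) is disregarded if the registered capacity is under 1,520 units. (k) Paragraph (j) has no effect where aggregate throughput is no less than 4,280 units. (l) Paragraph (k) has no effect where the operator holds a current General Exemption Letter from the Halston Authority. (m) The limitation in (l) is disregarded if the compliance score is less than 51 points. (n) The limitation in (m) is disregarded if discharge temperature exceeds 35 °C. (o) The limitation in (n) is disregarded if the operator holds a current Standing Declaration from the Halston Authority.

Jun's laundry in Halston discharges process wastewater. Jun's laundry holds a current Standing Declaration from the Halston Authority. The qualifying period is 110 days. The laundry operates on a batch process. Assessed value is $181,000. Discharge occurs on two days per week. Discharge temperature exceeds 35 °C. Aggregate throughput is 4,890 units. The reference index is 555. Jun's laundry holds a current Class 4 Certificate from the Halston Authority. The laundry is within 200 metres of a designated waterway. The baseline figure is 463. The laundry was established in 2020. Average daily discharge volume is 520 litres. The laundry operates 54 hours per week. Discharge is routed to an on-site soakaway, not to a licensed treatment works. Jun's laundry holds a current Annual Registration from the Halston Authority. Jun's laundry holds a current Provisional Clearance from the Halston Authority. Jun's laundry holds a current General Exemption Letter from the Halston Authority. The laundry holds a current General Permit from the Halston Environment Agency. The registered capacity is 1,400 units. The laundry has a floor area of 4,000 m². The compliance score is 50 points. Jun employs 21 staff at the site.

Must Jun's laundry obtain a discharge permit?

Exception (a)'s conditions are all satisfied: the facility's floor area is 4,000 m², below the 4,200 m² limit; assessed value is $181,000, below the $248,000 limit. But applying paragraphs (e)–(f): (e) is engaged — a current Provisional Clearance is held. (f) is inapplicable (the reference index is 555, not less than 513), so (e) stands. Exception (a) does not apply.
Exception (b)'s conditions are all satisfied: a current Annual Registration is held; the facility operates on a batch process; average daily discharge volume is 520 litres, below the 600 litres limit. Turning to paragraph (g): (g) operates — the laundry is within 200 m of a designated waterway. So (b) is unavailable.
Exception (c) requires that all discharge is routed to a licensed treatment works; but discharge is not routed to a licensed treatment works, so (c) is unavailable.
All of (d)'s requirements are met (discharge occurs on no more than two days per week; a current General Permit is held; the qualifying period is 110 days, meeting the 110 days threshold). However, paragraphs (i)–(o) must be considered: (i) operates against (d): a current Class 4 Certificate is held. (j) would limit (i) — the registered capacity is 1,400 units, under the 1,520 units limit — but (k) sets (j) aside: (k) operates — aggregate throughput is 4,890 units, meeting the 4,280 units threshold. (l) would limit (k) — a current General Exemption Letter is held — but (m) sets (l) aside: (m) operates against (l): the compliance score is 50 points, less than the 51 points limit. (n) operates (discharge temperature exceeds 35 °C), but is displaced by (o): (o) is triggered — a current Standing Declaration is held. Exception (d) does not apply.
Every exception is unavailable, so the rule governs.

Yes — Jun's laundry must obtain a discharge permit.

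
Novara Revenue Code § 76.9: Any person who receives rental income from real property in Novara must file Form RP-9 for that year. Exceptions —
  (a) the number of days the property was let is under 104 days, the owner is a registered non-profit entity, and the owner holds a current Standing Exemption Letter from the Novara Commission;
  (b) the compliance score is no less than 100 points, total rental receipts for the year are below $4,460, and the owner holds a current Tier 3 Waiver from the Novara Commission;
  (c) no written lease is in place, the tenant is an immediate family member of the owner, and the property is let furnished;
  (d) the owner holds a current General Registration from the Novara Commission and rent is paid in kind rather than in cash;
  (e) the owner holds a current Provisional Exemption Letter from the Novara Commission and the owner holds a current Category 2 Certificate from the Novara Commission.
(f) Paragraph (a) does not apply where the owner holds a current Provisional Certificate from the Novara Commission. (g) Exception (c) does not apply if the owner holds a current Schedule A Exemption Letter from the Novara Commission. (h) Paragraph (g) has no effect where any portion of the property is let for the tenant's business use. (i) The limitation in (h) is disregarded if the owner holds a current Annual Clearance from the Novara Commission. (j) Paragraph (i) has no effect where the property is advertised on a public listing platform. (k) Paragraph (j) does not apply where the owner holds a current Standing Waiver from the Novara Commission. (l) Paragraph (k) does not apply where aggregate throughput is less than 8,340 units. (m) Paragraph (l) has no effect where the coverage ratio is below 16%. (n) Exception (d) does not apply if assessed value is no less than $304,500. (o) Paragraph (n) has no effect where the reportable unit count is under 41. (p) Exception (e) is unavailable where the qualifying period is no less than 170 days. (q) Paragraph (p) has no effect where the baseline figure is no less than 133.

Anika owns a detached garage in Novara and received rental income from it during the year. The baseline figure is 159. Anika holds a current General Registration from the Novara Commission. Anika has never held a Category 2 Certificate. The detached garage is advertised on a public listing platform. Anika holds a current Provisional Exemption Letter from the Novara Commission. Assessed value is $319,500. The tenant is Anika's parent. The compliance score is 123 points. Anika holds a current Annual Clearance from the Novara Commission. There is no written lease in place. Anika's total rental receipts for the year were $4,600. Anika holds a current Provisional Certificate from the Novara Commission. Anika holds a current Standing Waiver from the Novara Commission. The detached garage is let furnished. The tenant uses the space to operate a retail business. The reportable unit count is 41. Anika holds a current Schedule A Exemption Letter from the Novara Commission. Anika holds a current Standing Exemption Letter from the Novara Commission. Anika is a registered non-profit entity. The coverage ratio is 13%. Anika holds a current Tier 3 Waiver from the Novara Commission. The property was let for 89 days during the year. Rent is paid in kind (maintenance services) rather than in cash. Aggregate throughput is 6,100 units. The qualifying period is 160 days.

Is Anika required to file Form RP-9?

Yes — Anika must file Form RP-9.

Exception (a)'s conditions are all satisfied: the number of days the property was let is 89 days, under the 104 days limit; Anika is a registered non-profit; a current Standing Exemption Letter is held. But applying paragraph (f): (f) is engaged — a current Provisional Certificate is held. Exception (a) does not apply.
Exception (b) requires that total rental receipts for the year are below $4,460; but total rental receipts for the year are $4,600, not below $4,460, so (b) is unavailable.
Exception (c): there is no written lease; the tenant is an immediate family member; the property is let furnished — every condition holds. But: (g) is engaged — a current Schedule A Exemption Letter is held. (h) would limit (g) — the space is let for business use — but (i) sets (h) aside: (i) operates — a current Annual Clearance is held. (j) would limit (i) — the property is publicly advertised — but (k) sets (j) aside: (k) operates against (j): a current Standing Waiver is held. (l) is engaged (aggregate throughput is 6,100 units, less than the 8,340 units limit), but is overridden by (m): (m) is triggered — the coverage ratio is 13%, below the 16% limit. Exception (c) does not apply.
Exception (d): a current General Registration is held; rent is paid in kind — every condition holds. However, paragraphs (n)–(o) must be considered: (n) operates — assessed value is $319,500, meeting the $304,500 threshold. (o), which would lift (n), is inapplicable — the reportable unit count is 41, not under 41. (d) is therefore removed.
Exception (e) requires that the owner holds a current Category 2 Certificate from the Novara Commission; but no current Category 2 Certificate is held, so (e) is unavailable.
Every exception is unavailable, so the rule governs.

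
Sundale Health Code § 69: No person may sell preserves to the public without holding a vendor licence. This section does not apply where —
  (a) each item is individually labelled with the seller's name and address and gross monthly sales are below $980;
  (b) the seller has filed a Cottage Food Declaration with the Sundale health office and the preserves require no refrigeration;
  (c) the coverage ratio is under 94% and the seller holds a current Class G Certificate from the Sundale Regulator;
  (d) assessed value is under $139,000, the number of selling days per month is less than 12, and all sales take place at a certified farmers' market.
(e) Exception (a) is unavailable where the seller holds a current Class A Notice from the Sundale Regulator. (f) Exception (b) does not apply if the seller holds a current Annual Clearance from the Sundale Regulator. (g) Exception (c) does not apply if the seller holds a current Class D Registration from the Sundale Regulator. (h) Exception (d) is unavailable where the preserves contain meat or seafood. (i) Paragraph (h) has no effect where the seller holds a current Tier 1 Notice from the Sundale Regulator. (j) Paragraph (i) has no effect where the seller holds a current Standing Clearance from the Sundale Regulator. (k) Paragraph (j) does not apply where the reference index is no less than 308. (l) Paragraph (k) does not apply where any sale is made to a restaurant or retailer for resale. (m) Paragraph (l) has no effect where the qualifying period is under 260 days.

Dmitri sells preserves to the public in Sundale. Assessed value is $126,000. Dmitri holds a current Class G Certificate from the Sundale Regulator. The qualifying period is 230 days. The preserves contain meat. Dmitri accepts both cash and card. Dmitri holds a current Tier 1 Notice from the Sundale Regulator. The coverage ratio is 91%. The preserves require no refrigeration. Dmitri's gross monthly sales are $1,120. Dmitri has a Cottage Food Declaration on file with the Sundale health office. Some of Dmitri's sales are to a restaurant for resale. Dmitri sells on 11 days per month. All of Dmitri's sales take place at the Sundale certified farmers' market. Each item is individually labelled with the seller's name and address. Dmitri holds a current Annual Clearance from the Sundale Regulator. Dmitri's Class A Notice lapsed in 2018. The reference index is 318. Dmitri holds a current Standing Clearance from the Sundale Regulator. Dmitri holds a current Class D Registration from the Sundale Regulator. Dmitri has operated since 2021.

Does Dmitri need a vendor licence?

Exception (a) requires that gross monthly sales are below $980; but gross monthly sales are $1,120, not below $980, so (a) is unavailable.
All of (b)'s requirements are met (a Cottage Food Declaration is on file; the preserves are shelf-stable). But applying paragraph (f): (f) operates against (b): a current Annual Clearance is held. So (b) is unavailable.
Exception (c): the coverage ratio is 91%, under the 94% limit; a current Class G Certificate is held — every condition holds. Turning to paragraph (g): (g) operates — a current Class D Registration is held. Exception (c) does not apply.
Exception (d): assessed value is $126,000, under the $139,000 limit; the number of selling days per month is 11, less than the 12 limit; all sales are at a certified farmers' market — every condition holds. As to paragraphs (h)–(m): (h) would limit (d) — the preserves contain meat — but (i) sets (h) aside: (i) operates against (h): a current Tier 1 Notice is held. (j) operates (a current Standing Clearance is held), but is itself disapplied by (k): (k) operates against (j): the reference index is 318, meeting the 308 threshold. (l) would limit (k) — some sales are to a restaurant for resale — but (m) sets (l) aside: (m) is engaged — the qualifying period is 230 days, under the 260 days limit. (d) remains available.

No — exception (d) applies; Dmitri is not required to hold a vendor licence.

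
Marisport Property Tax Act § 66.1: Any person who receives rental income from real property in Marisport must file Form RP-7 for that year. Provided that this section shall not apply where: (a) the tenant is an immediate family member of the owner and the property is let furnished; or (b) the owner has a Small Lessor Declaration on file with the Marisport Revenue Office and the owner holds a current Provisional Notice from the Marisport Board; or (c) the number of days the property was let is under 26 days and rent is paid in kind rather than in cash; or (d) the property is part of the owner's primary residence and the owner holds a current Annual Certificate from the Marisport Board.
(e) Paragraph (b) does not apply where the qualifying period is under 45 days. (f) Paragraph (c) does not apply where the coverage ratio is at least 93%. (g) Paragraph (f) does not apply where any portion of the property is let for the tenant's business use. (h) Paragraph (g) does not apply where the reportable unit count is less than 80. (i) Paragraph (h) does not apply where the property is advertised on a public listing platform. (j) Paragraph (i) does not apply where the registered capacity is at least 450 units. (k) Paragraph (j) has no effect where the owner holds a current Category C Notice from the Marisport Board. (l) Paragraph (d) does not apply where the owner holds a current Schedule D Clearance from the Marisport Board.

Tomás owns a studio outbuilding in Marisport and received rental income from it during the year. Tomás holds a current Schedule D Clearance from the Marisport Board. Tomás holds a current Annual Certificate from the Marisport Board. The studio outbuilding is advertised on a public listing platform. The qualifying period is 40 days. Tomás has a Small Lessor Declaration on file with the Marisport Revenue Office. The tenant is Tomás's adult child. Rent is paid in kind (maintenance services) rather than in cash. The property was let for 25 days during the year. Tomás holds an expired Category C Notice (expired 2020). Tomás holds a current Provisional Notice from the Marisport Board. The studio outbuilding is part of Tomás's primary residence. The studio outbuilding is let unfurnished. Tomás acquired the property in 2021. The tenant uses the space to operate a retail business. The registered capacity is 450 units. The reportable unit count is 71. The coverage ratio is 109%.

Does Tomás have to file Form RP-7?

Exception (a) does not apply: the property is let unfurnished.
All of (b)'s requirements are met (a Small Lessor Declaration is on file; a current Provisional Notice is held). Turning to paragraph (e): (e) is engaged — the qualifying period is 40 days, under the 45 days limit. So (b) is unavailable.
Exception (c): the number of days the property was let is 25 days, under the 26 days limit; rent is paid in kind — every condition holds. But: (f) applies — the coverage ratio is 109%, meeting the 93% threshold. (g) would limit (f) — the space is let for business use — but (h) sets (g) aside: (h) operates — the reportable unit count is 71, less than the 80 limit. (i) applies (the property is publicly advertised), but is itself disapplied by (j): (j) applies — the registered capacity is 450 units, meeting the 450 units threshold. (k), which would lift (j), does not operate here — the Category C Notice is not current. (c) is therefore removed.
All of (d)'s requirements are met (the studio outbuilding is part of the primary residence; a current Annual Certificate is held). However, paragraph (l) must be considered: (l) applies — a current Schedule D Clearance is held. (d) is therefore removed.
Every exception is unavailable, so the rule governs.

Yes — Tomás must file Form RP-7.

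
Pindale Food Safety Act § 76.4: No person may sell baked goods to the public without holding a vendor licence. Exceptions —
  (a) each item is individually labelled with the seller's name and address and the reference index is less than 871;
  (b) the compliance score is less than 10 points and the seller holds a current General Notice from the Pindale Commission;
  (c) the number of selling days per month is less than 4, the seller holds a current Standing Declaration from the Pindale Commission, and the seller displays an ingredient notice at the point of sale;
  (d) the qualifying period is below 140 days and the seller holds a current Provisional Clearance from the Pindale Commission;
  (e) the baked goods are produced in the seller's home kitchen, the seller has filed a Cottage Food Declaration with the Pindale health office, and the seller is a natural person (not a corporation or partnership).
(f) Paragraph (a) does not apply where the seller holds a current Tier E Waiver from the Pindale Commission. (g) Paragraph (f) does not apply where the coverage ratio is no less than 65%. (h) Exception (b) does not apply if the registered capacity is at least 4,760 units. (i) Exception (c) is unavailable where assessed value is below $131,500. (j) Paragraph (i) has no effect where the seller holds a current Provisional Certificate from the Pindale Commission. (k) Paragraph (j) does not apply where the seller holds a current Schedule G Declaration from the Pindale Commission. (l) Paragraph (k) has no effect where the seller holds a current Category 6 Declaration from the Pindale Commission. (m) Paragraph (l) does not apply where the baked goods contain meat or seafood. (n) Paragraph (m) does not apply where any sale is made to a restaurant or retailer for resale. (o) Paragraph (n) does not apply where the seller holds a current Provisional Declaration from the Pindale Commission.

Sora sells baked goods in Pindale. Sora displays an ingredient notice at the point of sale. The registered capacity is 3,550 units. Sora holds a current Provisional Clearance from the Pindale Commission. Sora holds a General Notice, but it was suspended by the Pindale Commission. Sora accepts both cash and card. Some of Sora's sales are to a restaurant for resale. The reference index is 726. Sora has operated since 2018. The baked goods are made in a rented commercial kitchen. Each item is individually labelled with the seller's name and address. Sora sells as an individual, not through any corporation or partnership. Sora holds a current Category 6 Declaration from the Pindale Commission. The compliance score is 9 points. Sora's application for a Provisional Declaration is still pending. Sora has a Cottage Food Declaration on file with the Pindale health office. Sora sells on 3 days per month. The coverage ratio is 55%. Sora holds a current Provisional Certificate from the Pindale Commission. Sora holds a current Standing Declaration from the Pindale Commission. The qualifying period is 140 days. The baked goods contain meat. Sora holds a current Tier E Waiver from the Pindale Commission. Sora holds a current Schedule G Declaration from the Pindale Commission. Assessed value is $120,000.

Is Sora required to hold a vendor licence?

No — exception (c) applies; Sora is not required to hold a vendor licence.

Exception (a): items are individually labelled; the reference index is 726, less than the 871 limit — every condition holds. But applying paragraphs (f)–(g): (f) operates against (a): a current Tier E Waiver is held. (g), which would lift (f), is inapplicable — the coverage ratio is 55%, short of 65%. So (a) is unavailable.
Exception (b) does not apply: the General Notice is not current.
Exception (c) is satisfied on its face — the number of selling days per month is 3, less than the 4 limit; a current Standing Declaration is held; an ingredient notice is displayed. Considering the limiting provisions: (i) applies (assessed value is $120,000, below the $131,500 limit), but is set aside by (j): (j) operates against (i): a current Provisional Certificate is held. (k) would limit (j) — a current Schedule G Declaration is held — but (l) sets (k) aside: (l) is triggered — a current Category 6 Declaration is held. (m) applies (the baked goods contain meat), but is displaced by (n): (n) applies — some sales are to a restaurant for resale. (o) does not operate here (no current Provisional Declaration is held), so (n) stands. So (c) applies.
Exception (d) does not apply: the qualifying period is 140 days, not below 140 days.
Exception (e) requires that the baked goods are produced in the seller's home kitchen; but the baked goods are made in a commercial kitchen, not a home kitchen, so (e) is unavailable.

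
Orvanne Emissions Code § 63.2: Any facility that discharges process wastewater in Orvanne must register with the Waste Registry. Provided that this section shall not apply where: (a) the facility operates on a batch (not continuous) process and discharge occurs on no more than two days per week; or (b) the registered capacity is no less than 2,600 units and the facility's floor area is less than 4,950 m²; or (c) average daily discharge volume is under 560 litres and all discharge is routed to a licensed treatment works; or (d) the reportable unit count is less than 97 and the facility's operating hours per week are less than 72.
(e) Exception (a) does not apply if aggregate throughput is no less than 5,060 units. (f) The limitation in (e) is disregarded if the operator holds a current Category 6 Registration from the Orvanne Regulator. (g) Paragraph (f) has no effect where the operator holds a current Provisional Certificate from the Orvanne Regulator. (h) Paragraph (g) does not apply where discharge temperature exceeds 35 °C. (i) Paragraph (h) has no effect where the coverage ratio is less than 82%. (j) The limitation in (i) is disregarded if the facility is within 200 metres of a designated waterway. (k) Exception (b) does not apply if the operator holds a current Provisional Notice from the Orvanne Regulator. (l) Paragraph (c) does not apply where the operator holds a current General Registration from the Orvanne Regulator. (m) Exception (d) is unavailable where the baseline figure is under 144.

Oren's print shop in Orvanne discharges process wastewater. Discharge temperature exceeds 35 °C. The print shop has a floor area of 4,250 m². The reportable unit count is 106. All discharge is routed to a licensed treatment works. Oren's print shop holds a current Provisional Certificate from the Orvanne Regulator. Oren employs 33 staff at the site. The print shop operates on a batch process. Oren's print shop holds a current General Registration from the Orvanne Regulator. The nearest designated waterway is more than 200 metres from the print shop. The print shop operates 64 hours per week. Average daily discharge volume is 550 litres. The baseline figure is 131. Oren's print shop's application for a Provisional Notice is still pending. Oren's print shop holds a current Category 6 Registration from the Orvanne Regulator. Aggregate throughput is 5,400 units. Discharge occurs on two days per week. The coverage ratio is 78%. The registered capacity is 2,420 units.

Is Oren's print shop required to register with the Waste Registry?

Yes — Oren's print shop must register with the Waste Registry.

Exception (a) is satisfied on its face — the facility operates on a batch process; discharge occurs on no more than two days per week. But: (e) operates against (a): aggregate throughput is 5,400 units, meeting the 5,060 units threshold. (f) would limit (e) — a current Category 6 Registration is held — but (g) sets (f) aside: (g) operates — a current Provisional Certificate is held. (h) would limit (g) — discharge temperature exceeds 35 °C — but (i) sets (h) aside: (i) is triggered — the coverage ratio is 78%, less than the 82% limit. (j) does not operate here (the print shop is more than 200 m from any designated waterway), so (i) stands. (a) is therefore removed.
Exception (b) fails — the registered capacity is 2,420 units, short of 2,600 units.
Exception (c)'s conditions are all satisfied: average daily discharge volume is 550 litres, under the 560 litres limit; discharge is routed to a licensed treatment works. But: (l) is triggered — a current General Registration is held. So (c) is unavailable.
Exception (d) requires that the reportable unit count is less than 97; but the reportable unit count is 106, not less than 97, so (d) is unavailable.
No exception displaces § 63.2.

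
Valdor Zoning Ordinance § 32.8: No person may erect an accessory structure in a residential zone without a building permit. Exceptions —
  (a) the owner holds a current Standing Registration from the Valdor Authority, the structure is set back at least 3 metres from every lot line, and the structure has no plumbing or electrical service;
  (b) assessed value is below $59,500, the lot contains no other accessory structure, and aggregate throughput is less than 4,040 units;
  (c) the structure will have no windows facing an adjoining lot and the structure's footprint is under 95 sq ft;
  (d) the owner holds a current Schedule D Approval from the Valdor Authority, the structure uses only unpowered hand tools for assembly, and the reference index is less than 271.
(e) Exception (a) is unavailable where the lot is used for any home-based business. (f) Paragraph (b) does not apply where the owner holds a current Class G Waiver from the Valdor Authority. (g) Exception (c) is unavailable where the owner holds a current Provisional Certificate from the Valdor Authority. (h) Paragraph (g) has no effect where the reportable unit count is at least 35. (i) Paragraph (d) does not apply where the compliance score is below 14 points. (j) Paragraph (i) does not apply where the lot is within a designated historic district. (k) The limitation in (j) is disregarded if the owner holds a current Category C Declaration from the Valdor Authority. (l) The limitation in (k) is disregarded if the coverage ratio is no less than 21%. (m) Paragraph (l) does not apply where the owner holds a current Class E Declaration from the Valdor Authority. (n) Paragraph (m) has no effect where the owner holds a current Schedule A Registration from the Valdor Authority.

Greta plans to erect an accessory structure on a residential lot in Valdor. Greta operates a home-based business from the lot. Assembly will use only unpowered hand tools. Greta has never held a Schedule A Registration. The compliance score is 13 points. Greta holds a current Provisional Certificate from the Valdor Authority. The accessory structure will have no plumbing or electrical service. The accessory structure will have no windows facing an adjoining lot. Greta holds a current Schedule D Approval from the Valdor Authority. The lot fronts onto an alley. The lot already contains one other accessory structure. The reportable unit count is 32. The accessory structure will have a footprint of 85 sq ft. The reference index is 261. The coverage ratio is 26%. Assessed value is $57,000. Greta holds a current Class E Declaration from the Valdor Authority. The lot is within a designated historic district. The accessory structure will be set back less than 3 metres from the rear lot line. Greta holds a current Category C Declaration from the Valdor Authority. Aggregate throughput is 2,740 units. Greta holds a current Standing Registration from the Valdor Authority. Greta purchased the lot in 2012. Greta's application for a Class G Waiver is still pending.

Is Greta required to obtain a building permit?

Exception (a) requires that the structure is set back at least 3 metres from every lot line; but the rear setback is under 3 m, so (a) is unavailable.
Exception (b) does not apply: the lot already has another accessory structure.
Exception (c): no windows face an adjoining lot; the structure's footprint is 85 sq ft, under the 95 sq ft limit — every condition holds. But applying paragraphs (g)–(h): (g) operates against (c): a current Provisional Certificate is held. (h) is inapplicable (the reportable unit count is 32, short of 35), so (g) stands. (c) is therefore removed.
Exception (d) is satisfied on its face — a current Schedule D Approval is held; assembly uses only hand tools; the reference index is 261, less than the 271 limit. Turning to paragraphs (i)–(n): (i) operates against (d): the compliance score is 13 points, below the 14 points limit. (j) is triggered (the lot is in a historic district), but is itself disapplied by (k): (k) operates against (j): a current Category C Declaration is held. (l) would limit (k) — the coverage ratio is 26%, meeting the 21% threshold — but (m) sets (l) aside: (m) operates against (l): a current Class E Declaration is held. (n) does not operate here (the Schedule A Registration is not current), so (m) stands. So (d) is unavailable.
No exception displaces § 32.8.

Yes — Greta must obtain a building permit.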